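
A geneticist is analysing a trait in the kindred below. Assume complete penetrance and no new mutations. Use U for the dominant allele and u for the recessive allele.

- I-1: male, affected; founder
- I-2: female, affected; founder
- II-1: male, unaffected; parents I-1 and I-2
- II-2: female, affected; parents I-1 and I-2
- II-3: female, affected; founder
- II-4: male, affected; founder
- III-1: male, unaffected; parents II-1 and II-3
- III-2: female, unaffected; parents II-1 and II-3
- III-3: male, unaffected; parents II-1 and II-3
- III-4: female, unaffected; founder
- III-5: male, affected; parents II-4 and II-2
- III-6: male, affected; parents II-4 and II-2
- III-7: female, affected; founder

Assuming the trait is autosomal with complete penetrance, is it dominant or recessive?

I-1 and I-2 are both affected yet have an unaffected child II-1. Under a recessive model two affected parents are homozygous and every child would be affected, so the trait cannot be recessive.

dominant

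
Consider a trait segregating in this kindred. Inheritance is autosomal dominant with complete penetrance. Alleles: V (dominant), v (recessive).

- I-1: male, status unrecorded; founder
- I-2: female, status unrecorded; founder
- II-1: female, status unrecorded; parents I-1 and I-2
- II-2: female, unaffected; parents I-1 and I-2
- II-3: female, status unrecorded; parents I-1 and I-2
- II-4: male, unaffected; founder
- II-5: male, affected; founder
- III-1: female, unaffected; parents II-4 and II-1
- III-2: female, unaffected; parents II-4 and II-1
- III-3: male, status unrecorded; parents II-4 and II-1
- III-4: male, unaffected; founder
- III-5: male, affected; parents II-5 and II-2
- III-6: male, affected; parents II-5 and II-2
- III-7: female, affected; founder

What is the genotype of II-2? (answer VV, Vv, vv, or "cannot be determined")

II-2 is unaffected, so II-2 is vv.

vv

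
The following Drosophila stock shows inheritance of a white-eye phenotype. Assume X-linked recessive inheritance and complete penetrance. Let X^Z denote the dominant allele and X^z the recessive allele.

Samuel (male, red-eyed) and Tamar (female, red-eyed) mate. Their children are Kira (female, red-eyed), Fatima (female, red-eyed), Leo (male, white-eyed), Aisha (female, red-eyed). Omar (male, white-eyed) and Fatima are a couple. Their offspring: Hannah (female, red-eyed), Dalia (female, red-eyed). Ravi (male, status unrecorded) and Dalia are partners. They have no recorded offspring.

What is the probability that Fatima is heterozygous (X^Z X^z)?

1/5

Samuel is red-eyed, so Samuel is X^Z Y.
Tamar is red-eyed so carries Z and passed z to Leo (X^z Y), so Tamar is X^Z X^z.
Their cross gives offspring ratios 1/2 X^Z X^Z : 1/2 X^Z X^z. Conditioning on Fatima being red-eyed, P(X^Z X^z) = 1/2 / 1 = 1/2 before taking Fatima's own offspring into account.
Omar is white-eyed, so Omar is X^z Y.
Now use Fatima's offspring. Probability of each recorded status — red-eyed daughter Hannah: 1/2 if Fatima is X^Z X^z, 1 if X^Z X^Z; red-eyed daughter Dalia: 1/2 if Fatima is X^Z X^z, 1 if X^Z X^Z.
Bayes: P(X^Z X^z) = 1/2·1/4 / (1/2·1/4 + 1/2·1) = 1/5.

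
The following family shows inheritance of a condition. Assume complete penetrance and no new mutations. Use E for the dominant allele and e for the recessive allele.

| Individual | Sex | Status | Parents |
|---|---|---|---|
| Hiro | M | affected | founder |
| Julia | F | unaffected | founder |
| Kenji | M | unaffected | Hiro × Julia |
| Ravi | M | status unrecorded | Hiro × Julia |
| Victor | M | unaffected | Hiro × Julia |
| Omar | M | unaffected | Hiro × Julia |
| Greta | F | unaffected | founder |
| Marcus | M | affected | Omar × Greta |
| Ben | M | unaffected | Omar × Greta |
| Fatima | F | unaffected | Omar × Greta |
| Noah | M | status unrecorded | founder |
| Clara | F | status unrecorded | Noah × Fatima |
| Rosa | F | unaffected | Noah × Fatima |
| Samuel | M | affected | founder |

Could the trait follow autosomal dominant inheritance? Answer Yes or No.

Under autosomal dominant, Marcus (affected, male) cannot arise from Omar (unaffected) × Greta (unaffected).

No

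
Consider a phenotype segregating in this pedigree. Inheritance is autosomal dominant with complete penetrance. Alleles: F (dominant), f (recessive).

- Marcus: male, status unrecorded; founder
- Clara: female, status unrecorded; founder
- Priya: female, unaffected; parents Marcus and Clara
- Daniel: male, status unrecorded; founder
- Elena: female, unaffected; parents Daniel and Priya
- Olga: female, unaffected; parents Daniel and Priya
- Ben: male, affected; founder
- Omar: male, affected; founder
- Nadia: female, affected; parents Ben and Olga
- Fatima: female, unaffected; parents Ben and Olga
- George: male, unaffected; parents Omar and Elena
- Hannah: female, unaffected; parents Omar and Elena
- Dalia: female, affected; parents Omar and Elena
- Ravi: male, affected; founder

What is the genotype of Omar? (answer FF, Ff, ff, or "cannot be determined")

From phenotype alone, Omar is FF or Ff.
Omar is affected so carries F and passed f to George (ff), so Omar is Ff.

Ff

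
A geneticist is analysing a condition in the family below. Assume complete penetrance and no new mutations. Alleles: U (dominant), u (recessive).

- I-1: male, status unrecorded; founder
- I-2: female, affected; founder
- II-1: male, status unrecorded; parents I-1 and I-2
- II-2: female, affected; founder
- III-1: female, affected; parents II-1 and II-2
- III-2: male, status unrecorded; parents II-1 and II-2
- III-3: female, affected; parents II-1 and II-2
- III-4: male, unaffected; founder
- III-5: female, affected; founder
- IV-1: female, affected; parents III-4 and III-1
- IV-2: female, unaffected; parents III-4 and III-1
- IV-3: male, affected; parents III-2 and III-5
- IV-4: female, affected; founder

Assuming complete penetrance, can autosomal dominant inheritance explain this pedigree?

A consistent assignment under autosomal dominant exists: I-1 UU, I-2 UU, II-1 UU, II-2 Uu, III-1 Uu, III-2 UU, III-3 UU, III-4 uu, III-5 UU, IV-1 Uu, IV-2 uu, IV-3 UU, IV-4 UU.
In this assignment every recorded phenotype matches its genotype and every non-founder's genotype is obtainable from its parents' genotypes, so the pedigree is consistent.

Yes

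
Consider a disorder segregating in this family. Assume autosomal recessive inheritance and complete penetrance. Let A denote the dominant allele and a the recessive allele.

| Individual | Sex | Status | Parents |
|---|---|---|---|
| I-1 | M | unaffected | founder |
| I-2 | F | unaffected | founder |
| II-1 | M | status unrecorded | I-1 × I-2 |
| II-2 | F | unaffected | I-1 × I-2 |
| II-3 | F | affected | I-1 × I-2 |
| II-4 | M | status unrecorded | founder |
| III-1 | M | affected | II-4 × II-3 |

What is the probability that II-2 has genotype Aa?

I-1 is unaffected so carries A and passed a to II-3 (aa), so I-1 is Aa.
I-2 is unaffected so carries A and passed a to II-3 (aa), so I-2 is Aa.
Their cross gives offspring ratios 1/4 AA : 1/2 Aa : 1/4 aa. Conditioning on II-2 being unaffected, P(Aa) = 1/2 / 3/4 = 2/3.

2/3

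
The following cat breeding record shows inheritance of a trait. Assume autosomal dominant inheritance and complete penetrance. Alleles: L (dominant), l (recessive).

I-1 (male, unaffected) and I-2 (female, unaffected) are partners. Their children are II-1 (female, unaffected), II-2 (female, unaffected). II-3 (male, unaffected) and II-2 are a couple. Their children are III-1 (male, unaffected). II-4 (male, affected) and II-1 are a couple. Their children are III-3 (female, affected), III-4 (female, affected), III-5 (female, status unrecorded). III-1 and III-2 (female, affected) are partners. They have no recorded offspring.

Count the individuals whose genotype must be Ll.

Obligate heterozygotes: III-3 is affected so carries L and received l from II-1 (ll), so III-3 is Ll; III-4 is affected so carries L and received l from II-1 (ll), so III-4 is Ll.
Every other individual is either homozygous by phenotype or has at least one consistent homozygous assignment, so the count is 2.

2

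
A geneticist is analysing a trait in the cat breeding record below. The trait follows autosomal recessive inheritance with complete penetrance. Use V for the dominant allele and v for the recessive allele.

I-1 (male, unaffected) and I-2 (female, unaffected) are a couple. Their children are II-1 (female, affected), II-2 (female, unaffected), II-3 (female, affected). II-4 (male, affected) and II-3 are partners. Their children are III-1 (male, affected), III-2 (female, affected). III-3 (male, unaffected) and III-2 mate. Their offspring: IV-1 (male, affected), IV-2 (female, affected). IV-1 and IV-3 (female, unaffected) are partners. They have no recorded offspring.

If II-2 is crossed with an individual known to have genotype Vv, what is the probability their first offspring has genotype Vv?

1/2

I-1 is unaffected so carries V and passed v to II-1 (vv), so I-1 is Vv.
I-2 is unaffected so carries V and passed v to II-1 (vv), so I-2 is Vv.
II-2 is an unaffected offspring of I-1 (Vv) × I-2 (Vv), whose cross gives 1/4 VV : 1/2 Vv : 1/4 vv; conditioning on being unaffected, II-2 is VV with probability 1/3, Vv with probability 2/3.
Summing over parental genotype combinations, P(offspring has genotype Vv) = 1/3·1/2 + 2/3·1/2 = 1/2.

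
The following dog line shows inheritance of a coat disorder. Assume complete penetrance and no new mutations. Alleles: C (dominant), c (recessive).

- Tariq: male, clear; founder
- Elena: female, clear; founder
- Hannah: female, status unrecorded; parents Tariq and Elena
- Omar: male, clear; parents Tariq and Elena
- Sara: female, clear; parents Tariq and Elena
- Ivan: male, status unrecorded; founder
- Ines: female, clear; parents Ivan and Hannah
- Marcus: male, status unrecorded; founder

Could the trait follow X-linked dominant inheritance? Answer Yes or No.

Yes

A consistent assignment under X-linked dominant exists: Tariq X^c Y, Elena X^c X^c, Hannah X^c X^c, Omar X^c Y, Sara X^c X^c, Ivan X^c Y, Ines X^c X^c, Marcus X^C Y.
In this assignment every recorded phenotype matches its genotype and every non-founder's genotype is obtainable from its parents' genotypes, so the pedigree is consistent.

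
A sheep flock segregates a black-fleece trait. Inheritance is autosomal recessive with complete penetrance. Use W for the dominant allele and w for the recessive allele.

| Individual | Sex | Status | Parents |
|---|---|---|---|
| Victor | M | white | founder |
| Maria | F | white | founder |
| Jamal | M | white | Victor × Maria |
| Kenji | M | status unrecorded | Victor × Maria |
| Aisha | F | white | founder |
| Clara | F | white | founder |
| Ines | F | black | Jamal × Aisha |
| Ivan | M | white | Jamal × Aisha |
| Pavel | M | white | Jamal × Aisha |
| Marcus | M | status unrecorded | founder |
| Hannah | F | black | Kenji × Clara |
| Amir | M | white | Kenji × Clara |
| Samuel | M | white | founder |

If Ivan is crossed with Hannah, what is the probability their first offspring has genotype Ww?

2/3

Jamal is white so carries W and passed w to Ines (ww), so Jamal is Ww.
Aisha is white so carries W and passed w to Ines (ww), so Aisha is Ww.
Ivan is a white offspring of Jamal (Ww) × Aisha (Ww), whose cross gives 1/4 WW : 1/2 Ww : 1/4 ww; conditioning on being white, Ivan is WW with probability 1/3, Ww with probability 2/3.
Hannah is black, so Hannah is ww.
Summing over parental genotype combinations, P(offspring has genotype Ww) = 1/3·1 + 2/3·1/2 = 2/3.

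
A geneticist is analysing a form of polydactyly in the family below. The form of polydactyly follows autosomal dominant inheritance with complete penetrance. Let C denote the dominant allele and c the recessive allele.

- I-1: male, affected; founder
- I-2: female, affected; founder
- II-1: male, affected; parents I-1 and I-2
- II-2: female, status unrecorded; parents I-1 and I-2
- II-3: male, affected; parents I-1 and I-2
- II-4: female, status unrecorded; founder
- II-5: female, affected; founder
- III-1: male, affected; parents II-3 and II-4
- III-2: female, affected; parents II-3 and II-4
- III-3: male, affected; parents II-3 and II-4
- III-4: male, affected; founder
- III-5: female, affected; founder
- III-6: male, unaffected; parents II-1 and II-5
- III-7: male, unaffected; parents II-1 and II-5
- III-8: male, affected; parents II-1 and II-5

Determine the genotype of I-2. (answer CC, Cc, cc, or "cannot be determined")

cannot be determined

I-2's phenotype allows CC or Cc, and no parent or child forces a single allele at both positions; consistent genotype assignments exist with I-2 as CC or Cc.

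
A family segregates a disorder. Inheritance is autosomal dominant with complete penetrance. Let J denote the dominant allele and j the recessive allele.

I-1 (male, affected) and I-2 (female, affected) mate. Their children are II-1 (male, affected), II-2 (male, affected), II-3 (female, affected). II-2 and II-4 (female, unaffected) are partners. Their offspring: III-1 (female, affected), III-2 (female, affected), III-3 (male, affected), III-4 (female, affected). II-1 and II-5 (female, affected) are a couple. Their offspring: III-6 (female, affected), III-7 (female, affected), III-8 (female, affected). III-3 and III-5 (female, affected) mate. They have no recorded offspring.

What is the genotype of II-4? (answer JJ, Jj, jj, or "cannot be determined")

jj

II-4 is unaffected, so II-4 is jj.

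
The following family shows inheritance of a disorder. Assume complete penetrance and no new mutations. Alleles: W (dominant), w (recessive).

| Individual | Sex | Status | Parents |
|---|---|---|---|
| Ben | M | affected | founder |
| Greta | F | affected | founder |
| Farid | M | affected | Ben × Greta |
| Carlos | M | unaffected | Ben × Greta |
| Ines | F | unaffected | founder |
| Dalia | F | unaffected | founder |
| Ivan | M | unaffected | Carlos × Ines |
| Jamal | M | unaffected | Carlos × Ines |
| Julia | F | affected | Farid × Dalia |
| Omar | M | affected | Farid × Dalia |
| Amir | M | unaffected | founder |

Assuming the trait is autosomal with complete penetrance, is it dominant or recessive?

dominant

Ben and Greta are both affected yet have an unaffected child Carlos. Under a recessive model two affected parents are homozygous and every child would be affected, so the trait cannot be recessive.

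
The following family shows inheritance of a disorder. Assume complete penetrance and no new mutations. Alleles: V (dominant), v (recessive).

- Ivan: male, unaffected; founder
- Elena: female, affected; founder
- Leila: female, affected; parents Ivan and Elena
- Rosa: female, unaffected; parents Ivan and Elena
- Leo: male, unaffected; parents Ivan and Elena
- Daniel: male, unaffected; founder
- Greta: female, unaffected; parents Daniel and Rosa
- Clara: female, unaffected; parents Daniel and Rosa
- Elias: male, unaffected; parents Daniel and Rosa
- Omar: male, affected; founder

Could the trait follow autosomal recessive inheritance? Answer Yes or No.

A consistent assignment under autosomal recessive exists: Ivan Vv, Elena vv, Leila vv, Rosa Vv, Leo Vv, Daniel VV, Greta VV, Clara VV, Elias VV, Omar vv.
In this assignment every recorded phenotype matches its genotype and every non-founder's genotype is obtainable from its parents' genotypes, so the pedigree is consistent.

Yes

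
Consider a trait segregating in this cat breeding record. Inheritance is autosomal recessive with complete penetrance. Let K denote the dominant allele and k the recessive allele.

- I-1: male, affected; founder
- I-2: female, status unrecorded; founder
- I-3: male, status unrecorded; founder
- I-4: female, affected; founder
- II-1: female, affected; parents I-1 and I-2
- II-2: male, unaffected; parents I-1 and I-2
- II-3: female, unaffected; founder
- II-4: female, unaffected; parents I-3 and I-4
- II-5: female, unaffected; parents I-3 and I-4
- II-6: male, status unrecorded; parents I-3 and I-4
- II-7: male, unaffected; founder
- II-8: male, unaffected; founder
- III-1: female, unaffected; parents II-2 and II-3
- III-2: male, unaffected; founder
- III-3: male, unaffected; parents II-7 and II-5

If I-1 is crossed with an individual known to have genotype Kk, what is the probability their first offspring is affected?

I-1 is affected, so I-1 is kk.
The cross gives 1/2 Kk : 1/2 kk, so P(offspring is affected) = 1/2.

1/2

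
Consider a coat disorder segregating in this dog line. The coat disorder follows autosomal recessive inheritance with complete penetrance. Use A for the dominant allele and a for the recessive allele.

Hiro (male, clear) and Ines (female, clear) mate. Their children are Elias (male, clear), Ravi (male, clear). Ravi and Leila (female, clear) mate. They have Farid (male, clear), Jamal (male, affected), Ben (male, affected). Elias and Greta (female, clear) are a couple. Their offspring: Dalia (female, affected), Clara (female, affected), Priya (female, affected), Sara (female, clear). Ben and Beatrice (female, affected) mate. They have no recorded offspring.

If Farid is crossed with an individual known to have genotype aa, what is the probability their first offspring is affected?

1/3

Ravi is clear so carries A and passed a to Jamal (aa), so Ravi is Aa.
Leila is clear so carries A and passed a to Jamal (aa), so Leila is Aa.
Farid is a clear offspring of Ravi (Aa) × Leila (Aa), whose cross gives 1/4 AA : 1/2 Aa : 1/4 aa; conditioning on being clear, Farid is AA with probability 1/3, Aa with probability 2/3.
Summing over parental genotype combinations, P(offspring is affected) = 2/3·1/2 = 1/3.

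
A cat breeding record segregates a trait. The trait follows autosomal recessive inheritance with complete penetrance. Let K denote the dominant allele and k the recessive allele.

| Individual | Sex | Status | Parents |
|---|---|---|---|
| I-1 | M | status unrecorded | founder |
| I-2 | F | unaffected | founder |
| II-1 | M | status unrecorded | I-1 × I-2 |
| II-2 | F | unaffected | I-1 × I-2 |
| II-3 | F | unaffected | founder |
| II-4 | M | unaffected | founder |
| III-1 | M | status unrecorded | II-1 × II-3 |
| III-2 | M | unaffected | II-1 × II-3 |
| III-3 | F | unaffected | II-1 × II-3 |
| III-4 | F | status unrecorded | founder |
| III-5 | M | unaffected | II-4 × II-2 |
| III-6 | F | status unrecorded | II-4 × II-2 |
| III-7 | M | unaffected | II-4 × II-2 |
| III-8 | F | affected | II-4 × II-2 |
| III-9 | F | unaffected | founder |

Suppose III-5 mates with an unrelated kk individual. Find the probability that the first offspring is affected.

II-4 is unaffected so carries K and passed k to III-8 (kk), so II-4 is Kk.
II-2 is unaffected so carries K and passed k to III-8 (kk), so II-2 is Kk.
III-5 is an unaffected offspring of II-4 (Kk) × II-2 (Kk), whose cross gives 1/4 KK : 1/2 Kk : 1/4 kk; conditioning on being unaffected, III-5 is KK with probability 1/3, Kk with probability 2/3.
Summing over parental genotype combinations, P(offspring is affected) = 2/3·1/2 = 1/3.

1/3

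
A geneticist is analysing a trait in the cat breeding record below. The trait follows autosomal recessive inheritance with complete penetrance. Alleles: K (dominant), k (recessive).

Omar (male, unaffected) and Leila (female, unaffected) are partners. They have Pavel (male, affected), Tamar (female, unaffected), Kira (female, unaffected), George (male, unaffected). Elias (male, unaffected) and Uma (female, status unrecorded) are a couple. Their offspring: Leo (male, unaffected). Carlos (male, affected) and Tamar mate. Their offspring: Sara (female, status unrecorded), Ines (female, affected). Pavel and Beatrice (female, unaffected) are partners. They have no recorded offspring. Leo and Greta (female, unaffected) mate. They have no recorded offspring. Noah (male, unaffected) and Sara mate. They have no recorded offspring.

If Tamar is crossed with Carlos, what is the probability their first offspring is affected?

Tamar is unaffected so carries K and passed k to Ines (kk), so Tamar is Kk.
Carlos is affected, so Carlos is kk.
The cross gives 1/2 Kk : 1/2 kk, so P(offspring is affected) = 1/2.

1/2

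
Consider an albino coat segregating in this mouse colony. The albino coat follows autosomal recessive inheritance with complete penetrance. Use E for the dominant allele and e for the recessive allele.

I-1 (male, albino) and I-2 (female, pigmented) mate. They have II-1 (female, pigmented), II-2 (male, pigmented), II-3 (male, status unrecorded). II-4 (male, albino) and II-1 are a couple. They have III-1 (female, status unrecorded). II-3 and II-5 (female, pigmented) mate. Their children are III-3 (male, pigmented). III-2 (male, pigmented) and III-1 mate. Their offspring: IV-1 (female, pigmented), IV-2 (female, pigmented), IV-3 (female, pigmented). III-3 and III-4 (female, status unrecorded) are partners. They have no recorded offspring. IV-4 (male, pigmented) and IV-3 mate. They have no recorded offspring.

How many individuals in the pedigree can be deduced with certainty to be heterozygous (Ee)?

Obligate heterozygotes: II-1 is pigmented so carries E and received e from I-1 (ee), so II-1 is Ee; II-2 is pigmented so carries E and received e from I-1 (ee), so II-2 is Ee.
Every other individual is either homozygous by phenotype or has at least one consistent homozygous assignment, so the count is 2.

2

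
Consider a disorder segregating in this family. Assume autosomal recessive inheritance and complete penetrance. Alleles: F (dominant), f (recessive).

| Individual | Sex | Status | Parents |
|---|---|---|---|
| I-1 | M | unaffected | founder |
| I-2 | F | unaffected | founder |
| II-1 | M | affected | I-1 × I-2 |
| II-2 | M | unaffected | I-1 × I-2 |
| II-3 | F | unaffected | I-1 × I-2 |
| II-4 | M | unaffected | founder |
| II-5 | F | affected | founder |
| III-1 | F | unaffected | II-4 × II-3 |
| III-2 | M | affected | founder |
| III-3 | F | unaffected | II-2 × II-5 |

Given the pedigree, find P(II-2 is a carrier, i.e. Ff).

1/2

I-1 is unaffected so carries F and passed f to II-1 (ff), so I-1 is Ff.
I-2 is unaffected so carries F and passed f to II-1 (ff), so I-2 is Ff.
Their cross gives offspring ratios 1/4 FF : 1/2 Ff : 1/4 ff. Conditioning on II-2 being unaffected, P(Ff) = 1/2 / 3/4 = 2/3 before taking II-2's own offspring into account.
II-5 is affected, so II-5 is ff.
Now use II-2's offspring. Probability of each recorded status — unaffected daughter III-3: 1/2 if II-2 is Ff, 1 if FF.
Bayes: P(Ff) = 2/3·1/2 / (2/3·1/2 + 1/3·1) = 1/2.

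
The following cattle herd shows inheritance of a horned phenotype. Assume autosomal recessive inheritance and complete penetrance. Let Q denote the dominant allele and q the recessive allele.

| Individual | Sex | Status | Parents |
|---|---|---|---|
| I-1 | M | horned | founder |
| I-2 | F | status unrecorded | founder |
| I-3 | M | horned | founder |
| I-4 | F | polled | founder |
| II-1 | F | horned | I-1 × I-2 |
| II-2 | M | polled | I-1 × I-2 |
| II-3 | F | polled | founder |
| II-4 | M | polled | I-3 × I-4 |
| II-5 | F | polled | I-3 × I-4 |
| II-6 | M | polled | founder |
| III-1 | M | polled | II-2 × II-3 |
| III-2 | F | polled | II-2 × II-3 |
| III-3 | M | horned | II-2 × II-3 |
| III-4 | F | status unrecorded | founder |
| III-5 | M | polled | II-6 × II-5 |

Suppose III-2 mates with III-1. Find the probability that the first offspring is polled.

8/9

II-2 is polled so carries Q and received q from I-1 (qq), so II-2 is Qq.
II-3 is polled so carries Q and passed q to III-3 (qq), so II-3 is Qq.
III-2 is a polled offspring of II-2 (Qq) × II-3 (Qq), whose cross gives 1/4 QQ : 1/2 Qq : 1/4 qq; conditioning on being polled, III-2 is QQ with probability 1/3, Qq with probability 2/3.
III-1 is a polled offspring of II-2 (Qq) × II-3 (Qq), whose cross gives 1/4 QQ : 1/2 Qq : 1/4 qq; conditioning on being polled, III-1 is QQ with probability 1/3, Qq with probability 2/3.
Summing over parental genotype combinations, P(offspring is polled) = 1/9·1 + 2/9·1 + 2/9·1 + 4/9·3/4 = 8/9.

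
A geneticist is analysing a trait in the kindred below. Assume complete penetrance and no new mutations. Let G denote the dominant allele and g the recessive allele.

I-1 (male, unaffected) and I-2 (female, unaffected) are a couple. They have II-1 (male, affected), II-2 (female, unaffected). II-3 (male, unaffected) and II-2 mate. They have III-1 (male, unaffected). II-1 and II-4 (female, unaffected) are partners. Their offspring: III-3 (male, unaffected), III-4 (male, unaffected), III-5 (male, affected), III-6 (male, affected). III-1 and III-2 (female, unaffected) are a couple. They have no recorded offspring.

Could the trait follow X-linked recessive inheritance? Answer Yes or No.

A consistent assignment under X-linked recessive exists: I-1 X^G Y, I-2 X^G X^g, II-1 X^g Y, II-2 X^G X^G, II-3 X^G Y, II-4 X^G X^g, III-1 X^G Y, III-2 X^G X^G, III-3 X^G Y, III-4 X^G Y, III-5 X^g Y, III-6 X^g Y.
In this assignment every recorded phenotype matches its genotype and every non-founder's genotype is obtainable from its parents' genotypes, so the pedigree is consistent.

Yes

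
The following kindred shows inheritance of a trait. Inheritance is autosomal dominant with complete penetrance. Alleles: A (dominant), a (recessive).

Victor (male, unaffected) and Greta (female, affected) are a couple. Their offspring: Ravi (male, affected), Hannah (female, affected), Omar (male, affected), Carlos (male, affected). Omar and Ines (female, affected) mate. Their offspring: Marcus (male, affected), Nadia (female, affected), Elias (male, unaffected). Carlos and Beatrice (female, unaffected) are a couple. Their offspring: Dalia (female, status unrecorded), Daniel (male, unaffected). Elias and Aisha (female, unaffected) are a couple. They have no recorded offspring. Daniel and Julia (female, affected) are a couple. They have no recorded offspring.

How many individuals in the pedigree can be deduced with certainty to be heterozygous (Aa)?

Obligate heterozygotes: Ravi is affected so carries A and received a from Victor (aa), so Ravi is Aa; Hannah is affected so carries A and received a from Victor (aa), so Hannah is Aa; Omar is affected so carries A and received a from Victor (aa), so Omar is Aa; Carlos is affected so carries A and received a from Victor (aa), so Carlos is Aa; Ines is affected so carries A and passed a to Elias (aa), so Ines is Aa.
Every other individual is either homozygous by phenotype or has at least one consistent homozygous assignment, so the count is 5.

5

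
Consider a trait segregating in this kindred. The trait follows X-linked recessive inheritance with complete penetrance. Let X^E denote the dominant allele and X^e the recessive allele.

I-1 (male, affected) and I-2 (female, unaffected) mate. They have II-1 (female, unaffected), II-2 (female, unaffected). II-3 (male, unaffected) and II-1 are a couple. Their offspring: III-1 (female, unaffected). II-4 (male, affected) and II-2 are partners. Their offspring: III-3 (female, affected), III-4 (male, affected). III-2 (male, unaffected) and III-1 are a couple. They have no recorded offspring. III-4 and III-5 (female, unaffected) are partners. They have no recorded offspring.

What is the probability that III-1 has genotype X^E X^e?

II-3 is unaffected, so II-3 is X^E Y.
II-1 is unaffected so carries E and received e from I-1 (X^e Y), so II-1 is X^E X^e.
Their cross gives offspring ratios 1/2 X^E X^E : 1/2 X^E X^e. Conditioning on III-1 being unaffected, P(X^E X^e) = 1/2 / 1 = 1/2.

1/2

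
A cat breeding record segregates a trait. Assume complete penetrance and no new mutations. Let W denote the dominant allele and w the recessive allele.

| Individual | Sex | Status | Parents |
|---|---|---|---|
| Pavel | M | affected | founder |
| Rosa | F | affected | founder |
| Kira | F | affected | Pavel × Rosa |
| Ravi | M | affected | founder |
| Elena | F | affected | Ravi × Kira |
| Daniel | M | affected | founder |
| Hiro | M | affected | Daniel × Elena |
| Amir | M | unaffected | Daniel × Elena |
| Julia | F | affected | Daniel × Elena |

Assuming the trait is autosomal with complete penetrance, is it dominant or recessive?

dominant

Daniel and Elena are both affected yet have an unaffected child Amir. Under a recessive model two affected parents are homozygous and every child would be affected, so the trait cannot be recessive.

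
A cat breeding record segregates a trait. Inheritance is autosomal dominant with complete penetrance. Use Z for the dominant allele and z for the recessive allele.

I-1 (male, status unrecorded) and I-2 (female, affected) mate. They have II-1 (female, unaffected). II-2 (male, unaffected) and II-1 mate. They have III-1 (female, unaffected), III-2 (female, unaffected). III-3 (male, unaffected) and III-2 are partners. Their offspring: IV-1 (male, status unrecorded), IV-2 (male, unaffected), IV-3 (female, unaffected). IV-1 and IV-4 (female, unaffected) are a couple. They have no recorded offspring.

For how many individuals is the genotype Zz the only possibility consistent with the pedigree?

Obligate heterozygotes: I-2 is affected so carries Z and passed z to II-1 (zz), so I-2 is Zz.
Every other individual is either homozygous by phenotype or has at least one consistent homozygous assignment, so the count is 1.

1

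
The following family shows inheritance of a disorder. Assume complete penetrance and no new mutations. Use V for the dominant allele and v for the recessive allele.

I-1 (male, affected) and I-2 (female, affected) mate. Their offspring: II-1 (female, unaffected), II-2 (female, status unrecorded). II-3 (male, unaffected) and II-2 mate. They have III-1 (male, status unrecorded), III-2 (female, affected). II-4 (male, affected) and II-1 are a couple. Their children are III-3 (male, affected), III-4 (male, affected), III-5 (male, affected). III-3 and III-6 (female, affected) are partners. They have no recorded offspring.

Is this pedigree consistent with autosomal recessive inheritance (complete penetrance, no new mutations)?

Under autosomal recessive, II-1 (unaffected, female) cannot arise from I-1 (affected) × I-2 (affected).

No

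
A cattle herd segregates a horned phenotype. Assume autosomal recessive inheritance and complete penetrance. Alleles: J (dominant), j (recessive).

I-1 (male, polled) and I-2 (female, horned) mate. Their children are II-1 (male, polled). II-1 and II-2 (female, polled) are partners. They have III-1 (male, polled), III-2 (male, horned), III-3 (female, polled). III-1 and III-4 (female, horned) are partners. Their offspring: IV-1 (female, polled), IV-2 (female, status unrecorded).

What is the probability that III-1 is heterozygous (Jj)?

II-1 is polled so carries J and received j from I-2 (jj), so II-1 is Jj.
II-2 is polled so carries J and passed j to III-2 (jj), so II-2 is Jj.
Their cross gives offspring ratios 1/4 JJ : 1/2 Jj : 1/4 jj. Conditioning on III-1 being polled, P(Jj) = 1/2 / 3/4 = 2/3 before taking III-1's own offspring into account.
III-4 is horned, so III-4 is jj.
Now use III-1's offspring. Probability of each recorded status — polled daughter IV-1: 1/2 if III-1 is Jj, 1 if JJ. (IV-2: equally likely either way, so uninformative.)
Bayes: P(Jj) = 2/3·1/2 / (2/3·1/2 + 1/3·1) = 1/2.

1/2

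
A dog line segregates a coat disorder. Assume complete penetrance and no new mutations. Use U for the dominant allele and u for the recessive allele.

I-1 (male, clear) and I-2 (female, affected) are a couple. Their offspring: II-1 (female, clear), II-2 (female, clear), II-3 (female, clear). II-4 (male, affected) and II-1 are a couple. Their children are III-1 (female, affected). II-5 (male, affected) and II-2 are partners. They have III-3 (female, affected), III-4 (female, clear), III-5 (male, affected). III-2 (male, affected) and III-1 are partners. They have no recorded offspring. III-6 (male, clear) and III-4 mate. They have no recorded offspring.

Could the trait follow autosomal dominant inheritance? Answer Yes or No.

A consistent assignment under autosomal dominant exists: I-1 uu, I-2 Uu, II-1 uu, II-2 uu, II-3 uu, II-4 UU, II-5 Uu, III-1 Uu, III-2 UU, III-3 Uu, III-4 uu, III-5 Uu, III-6 uu.
In this assignment every recorded phenotype matches its genotype and every non-founder's genotype is obtainable from its parents' genotypes, so the pedigree is consistent.

Yes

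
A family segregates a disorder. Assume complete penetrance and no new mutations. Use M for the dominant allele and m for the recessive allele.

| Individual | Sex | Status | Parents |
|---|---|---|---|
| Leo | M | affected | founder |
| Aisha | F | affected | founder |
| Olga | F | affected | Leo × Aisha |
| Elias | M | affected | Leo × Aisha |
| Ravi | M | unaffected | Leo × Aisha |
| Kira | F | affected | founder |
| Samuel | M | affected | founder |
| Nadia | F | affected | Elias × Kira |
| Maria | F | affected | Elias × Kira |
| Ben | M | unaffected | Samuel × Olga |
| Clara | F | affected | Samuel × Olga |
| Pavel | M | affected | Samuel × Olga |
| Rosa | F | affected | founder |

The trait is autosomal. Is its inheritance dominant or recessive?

Leo and Aisha are both affected yet have an unaffected child Ravi. Under a recessive model two affected parents are homozygous and every child would be affected, so the trait cannot be recessive.

dominant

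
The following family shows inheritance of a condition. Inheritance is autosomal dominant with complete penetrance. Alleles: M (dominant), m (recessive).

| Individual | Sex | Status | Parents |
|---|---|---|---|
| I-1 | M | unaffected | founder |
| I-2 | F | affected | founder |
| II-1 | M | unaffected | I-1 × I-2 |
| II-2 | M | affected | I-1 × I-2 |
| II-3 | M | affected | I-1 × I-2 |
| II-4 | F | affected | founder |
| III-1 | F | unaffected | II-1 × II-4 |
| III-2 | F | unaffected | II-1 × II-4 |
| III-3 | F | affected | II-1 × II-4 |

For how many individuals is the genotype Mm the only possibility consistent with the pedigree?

5

Obligate heterozygotes: I-2 is affected so carries M and passed m to II-1 (mm), so I-2 is Mm; II-2 is affected so carries M and received m from I-1 (mm), so II-2 is Mm; II-3 is affected so carries M and received m from I-1 (mm), so II-3 is Mm; II-4 is affected so carries M and passed m to III-1 (mm), so II-4 is Mm; III-3 is affected so carries M and received m from II-1 (mm), so III-3 is Mm.
Every other individual is either homozygous by phenotype or has at least one consistent homozygous assignment, so the count is 5.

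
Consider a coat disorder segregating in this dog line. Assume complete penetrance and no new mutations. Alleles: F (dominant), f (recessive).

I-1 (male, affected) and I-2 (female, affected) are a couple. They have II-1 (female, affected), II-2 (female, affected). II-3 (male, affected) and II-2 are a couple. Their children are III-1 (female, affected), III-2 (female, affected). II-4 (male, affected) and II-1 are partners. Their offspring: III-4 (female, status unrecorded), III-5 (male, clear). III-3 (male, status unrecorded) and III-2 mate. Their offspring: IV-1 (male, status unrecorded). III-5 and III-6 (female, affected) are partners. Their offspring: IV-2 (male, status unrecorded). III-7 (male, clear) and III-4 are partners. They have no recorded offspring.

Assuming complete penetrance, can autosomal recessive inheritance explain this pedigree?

Under autosomal recessive, III-5 (clear, male) cannot arise from II-4 (affected) × II-1 (affected).

No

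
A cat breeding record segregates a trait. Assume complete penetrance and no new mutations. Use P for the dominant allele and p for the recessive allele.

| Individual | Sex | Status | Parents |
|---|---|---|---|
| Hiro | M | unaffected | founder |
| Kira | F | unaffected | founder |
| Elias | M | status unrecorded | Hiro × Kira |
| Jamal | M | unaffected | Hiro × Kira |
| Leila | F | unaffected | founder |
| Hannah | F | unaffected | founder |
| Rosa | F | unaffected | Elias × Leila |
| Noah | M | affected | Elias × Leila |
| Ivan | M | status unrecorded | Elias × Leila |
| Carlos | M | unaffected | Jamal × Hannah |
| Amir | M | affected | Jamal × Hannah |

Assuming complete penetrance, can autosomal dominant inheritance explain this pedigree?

Under autosomal dominant, Amir (affected, male) cannot arise from Jamal (unaffected) × Hannah (unaffected).

No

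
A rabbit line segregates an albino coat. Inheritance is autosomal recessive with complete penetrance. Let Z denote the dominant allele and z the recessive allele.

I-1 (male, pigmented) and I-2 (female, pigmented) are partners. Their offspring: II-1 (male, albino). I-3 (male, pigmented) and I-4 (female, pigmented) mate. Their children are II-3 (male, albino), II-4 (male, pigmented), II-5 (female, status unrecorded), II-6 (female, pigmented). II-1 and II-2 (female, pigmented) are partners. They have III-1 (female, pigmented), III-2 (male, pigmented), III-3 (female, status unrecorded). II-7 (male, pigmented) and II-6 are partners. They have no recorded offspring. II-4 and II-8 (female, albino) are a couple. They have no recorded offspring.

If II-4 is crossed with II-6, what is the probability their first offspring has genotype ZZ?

I-3 is pigmented so carries Z and passed z to II-3 (zz), so I-3 is Zz.
I-4 is pigmented so carries Z and passed z to II-3 (zz), so I-4 is Zz.
II-4 is a pigmented offspring of I-3 (Zz) × I-4 (Zz), whose cross gives 1/4 ZZ : 1/2 Zz : 1/4 zz; conditioning on being pigmented, II-4 is ZZ with probability 1/3, Zz with probability 2/3.
II-6 is a pigmented offspring of I-3 (Zz) × I-4 (Zz), whose cross gives 1/4 ZZ : 1/2 Zz : 1/4 zz; conditioning on being pigmented, II-6 is ZZ with probability 1/3, Zz with probability 2/3.
Summing over parental genotype combinations, P(offspring has genotype ZZ) = 1/9·1 + 2/9·1/2 + 2/9·1/2 + 4/9·1/4 = 4/9.

4/9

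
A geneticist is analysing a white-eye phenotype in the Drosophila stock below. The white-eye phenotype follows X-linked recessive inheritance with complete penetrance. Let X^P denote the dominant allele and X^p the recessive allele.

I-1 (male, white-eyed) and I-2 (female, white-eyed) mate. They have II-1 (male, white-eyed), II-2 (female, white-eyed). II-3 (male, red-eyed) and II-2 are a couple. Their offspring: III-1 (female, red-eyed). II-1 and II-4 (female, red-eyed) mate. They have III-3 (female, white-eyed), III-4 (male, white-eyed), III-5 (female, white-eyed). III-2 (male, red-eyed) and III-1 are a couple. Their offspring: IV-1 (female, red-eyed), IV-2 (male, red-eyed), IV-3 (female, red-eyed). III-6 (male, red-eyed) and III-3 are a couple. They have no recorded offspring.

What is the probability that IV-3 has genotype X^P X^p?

1/2

III-2 is red-eyed, so III-2 is X^P Y.
III-1 is red-eyed so carries P and received p from II-2 (X^p X^p), so III-1 is X^P X^p.
Their cross gives offspring ratios 1/2 X^P X^P : 1/2 X^P X^p. Conditioning on IV-3 being red-eyed, P(X^P X^p) = 1/2 / 1 = 1/2.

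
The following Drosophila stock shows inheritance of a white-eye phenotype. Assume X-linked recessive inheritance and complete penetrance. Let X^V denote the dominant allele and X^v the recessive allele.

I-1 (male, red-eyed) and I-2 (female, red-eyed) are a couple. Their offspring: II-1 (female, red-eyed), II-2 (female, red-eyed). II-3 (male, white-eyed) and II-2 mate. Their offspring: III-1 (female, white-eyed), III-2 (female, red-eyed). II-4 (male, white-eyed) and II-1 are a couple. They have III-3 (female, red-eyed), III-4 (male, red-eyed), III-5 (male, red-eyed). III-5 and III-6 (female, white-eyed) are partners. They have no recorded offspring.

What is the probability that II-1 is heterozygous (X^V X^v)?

1/9

I-1 is red-eyed, so I-1 is X^V Y.
I-2 is red-eyed so carries V and passed v to II-2 (X^V X^v, whose V came from I-1), so I-2 is X^V X^v.
Their cross gives offspring ratios 1/2 X^V X^V : 1/2 X^V X^v. Conditioning on II-1 being red-eyed, P(X^V X^v) = 1/2 / 1 = 1/2 before taking II-1's own offspring into account.
II-4 is white-eyed, so II-4 is X^v Y.
Now use II-1's offspring. Probability of each recorded status — red-eyed daughter III-3: 1/2 if II-1 is X^V X^v, 1 if X^V X^V; red-eyed son III-4: 1/2 if II-1 is X^V X^v, 1 if X^V X^V; red-eyed son III-5: 1/2 if II-1 is X^V X^v, 1 if X^V X^V.
Bayes: P(X^V X^v) = 1/2·1/8 / (1/2·1/8 + 1/2·1) = 1/9.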